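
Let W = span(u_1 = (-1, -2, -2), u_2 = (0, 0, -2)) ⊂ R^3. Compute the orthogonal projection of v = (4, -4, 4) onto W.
proj_W(v) = (-4/5, -8/5, 4)

Set up U = [u_1 | ... | u_2] ∈ R^(3×2). The projector onto W = col(U) is P = U (U^T U)^(-1) U^T.
Compute U^T U =
  [9, 4]
  [4, 4],
and U^T v = (-4, -8).
Solve U^T U · c = U^T v for the coefficients: c = (4/5, -14/5). The projection is proj_W(v) = U c.
Check: (v - proj_W(v)) · u_1 = 0  (should be 0).
Check: (v - proj_W(v)) · u_2 = 0  (should be 0).
Result: proj_W(v) = (-4/5, -8/5, 4).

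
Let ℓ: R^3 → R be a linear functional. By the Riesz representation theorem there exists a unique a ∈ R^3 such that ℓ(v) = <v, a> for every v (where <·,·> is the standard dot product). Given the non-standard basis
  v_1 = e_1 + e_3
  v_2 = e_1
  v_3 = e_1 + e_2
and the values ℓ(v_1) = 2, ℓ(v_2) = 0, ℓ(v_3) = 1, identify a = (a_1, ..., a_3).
a = (0, 1, 2)

Write a = (a_1, ..., a_3) in the standard basis. For each basis vector v_i, ℓ(v_i) = <v_i, a> is a linear equation in the a_j's. Collect the n equations into a matrix system V a = ℓ, where row i of V is v_i (expressed in the standard basis). Since V is invertible (lower-triangular with 1s on the diagonal, up to permutation), solve by back-substitution:
  V =
[[1, 0, 1],
 [1, 0, 0],
 [1, 1, 0]]
  V a = (2, 0, 1)
Solving gives a = (0, 1, 2).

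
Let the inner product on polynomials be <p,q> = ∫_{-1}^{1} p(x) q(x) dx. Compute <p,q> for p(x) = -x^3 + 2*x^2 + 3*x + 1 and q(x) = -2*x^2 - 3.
<p,q> = -194/15

Expand the product: p(x)·q(x) = 2*x^5 - 4*x^4 - 3*x^3 - 8*x^2 - 9*x - 3.
∫_{-1}^{1} of each monomial x^k gives [2/(k+1) if k even, 0 if k odd]. Integrating term-by-term (or equivalently evaluating the antiderivative F(x) = x^6/3 - 4*x^5/5 - 3*x^4/4 - 8*x^3/3 - 9*x^2/2 - 3*x at the endpoints):
  F(1) − F(−1) = -683/60 − (31/20) = -194/15.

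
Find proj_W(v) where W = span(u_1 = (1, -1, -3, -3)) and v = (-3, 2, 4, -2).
proj_W(v) = (-11/20, 11/20, 33/20, 33/20)

Set up U = [u_1 | ... | u_1] ∈ R^(4×1). The projector onto W = col(U) is P = U (U^T U)^(-1) U^T.
Compute U^T U =
  [20],
and U^T v = (-11).
Solve U^T U · c = U^T v for the coefficients: c = (-11/20). The projection is proj_W(v) = U c.
Check: (v - proj_W(v)) · u_1 = 0  (should be 0).
Result: proj_W(v) = (-11/20, 11/20, 33/20, 33/20).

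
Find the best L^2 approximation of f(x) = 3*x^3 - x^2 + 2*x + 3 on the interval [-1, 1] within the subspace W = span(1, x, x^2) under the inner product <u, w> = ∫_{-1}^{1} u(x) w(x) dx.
g(x) = -x^2 + 19*x/5 + 3

The best approximation g ∈ W is the orthogonal projection of f onto W. Writing g = a_0 + a_1 x + a_2 x^2, the coefficients solve the normal equations G · a = b where
  G_{ij} = <φ_i, φ_j> and b_i = <f, φ_i>, with φ_0 = 1, φ_1 = x, φ_2 = x^2.
G =
  [2, 0, 2/3]
  [0, 2/3, 0]
  [2/3, 0, 2/5],
b = (16/3, 38/15, 8/5).
Solving gives a_0 = 3, a_1 = 19/5, a_2 = -1, so
  g(x) = -x^2 + 19*x/5 + 3.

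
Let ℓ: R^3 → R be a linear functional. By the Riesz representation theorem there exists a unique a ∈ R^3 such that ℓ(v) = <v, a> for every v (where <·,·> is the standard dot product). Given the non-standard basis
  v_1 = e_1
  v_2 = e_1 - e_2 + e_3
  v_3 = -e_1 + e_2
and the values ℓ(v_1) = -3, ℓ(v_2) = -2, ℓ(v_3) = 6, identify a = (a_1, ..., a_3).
a = (-3, 3, 4)

Write a = (a_1, ..., a_3) in the standard basis. For each basis vector v_i, ℓ(v_i) = <v_i, a> is a linear equation in the a_j's. Collect the n equations into a matrix system V a = ℓ, where row i of V is v_i (expressed in the standard basis). Since V is invertible (lower-triangular with 1s on the diagonal, up to permutation), solve by back-substitution:
  V =
[[1, 0, 0],
 [1, -1, 1],
 [-1, 1, 0]]
  V a = (-3, -2, 6)
Solving gives a = (-3, 3, 4).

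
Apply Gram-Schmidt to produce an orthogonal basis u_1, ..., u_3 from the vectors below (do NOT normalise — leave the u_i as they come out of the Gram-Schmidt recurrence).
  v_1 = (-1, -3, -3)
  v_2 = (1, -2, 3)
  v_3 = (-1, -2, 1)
Orthogonal basis:
  u_1 = (-1, -3, -3)
  u_2 = (15/19, -50/19, 45/19)
  u_3 = (-6/5, 0, 2/5)

Apply the Gram-Schmidt recurrence
  u_1 = v_1
  u_i = v_i − Σ_{j<i} ((v_i · u_j) / (u_j · u_j)) · u_j.

Step by step this gives:
  u_1 = (-1, -3, -3)
  u_2 = (15/19, -50/19, 45/19)
  u_3 = (-6/5, 0, 2/5)

Orthogonality check:
  u_2 · u_1 = 0 (should be 0)
  u_3 · u_1 = 0 (should be 0)
  u_3 · u_2 = 0 (should be 0)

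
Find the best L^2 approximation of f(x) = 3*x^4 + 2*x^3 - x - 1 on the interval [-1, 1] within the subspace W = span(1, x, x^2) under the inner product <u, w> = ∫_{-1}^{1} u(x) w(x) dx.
g(x) = 18*x^2/7 + x/5 - 44/35

The best approximation g ∈ W is the orthogonal projection of f onto W. Writing g = a_0 + a_1 x + a_2 x^2, the coefficients solve the normal equations G · a = b where
  G_{ij} = <φ_i, φ_j> and b_i = <f, φ_i>, with φ_0 = 1, φ_1 = x, φ_2 = x^2.
G =
  [2, 0, 2/3]
  [0, 2/3, 0]
  [2/3, 0, 2/5],
b = (-4/5, 2/15, 4/21).
Solving gives a_0 = -44/35, a_1 = 1/5, a_2 = 18/7, so
  g(x) = 18*x^2/7 + x/5 - 44/35.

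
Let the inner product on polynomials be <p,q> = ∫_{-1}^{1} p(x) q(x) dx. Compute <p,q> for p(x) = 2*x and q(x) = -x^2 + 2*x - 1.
<p,q> = 8/3

Expand the product: p(x)·q(x) = -2*x^3 + 4*x^2 - 2*x.
∫_{-1}^{1} of each monomial x^k gives [2/(k+1) if k even, 0 if k odd]. Integrating term-by-term (or equivalently evaluating the antiderivative F(x) = -x^4/2 + 4*x^3/3 - x^2 at the endpoints):
  F(1) − F(−1) = -1/6 − (-17/6) = 8/3.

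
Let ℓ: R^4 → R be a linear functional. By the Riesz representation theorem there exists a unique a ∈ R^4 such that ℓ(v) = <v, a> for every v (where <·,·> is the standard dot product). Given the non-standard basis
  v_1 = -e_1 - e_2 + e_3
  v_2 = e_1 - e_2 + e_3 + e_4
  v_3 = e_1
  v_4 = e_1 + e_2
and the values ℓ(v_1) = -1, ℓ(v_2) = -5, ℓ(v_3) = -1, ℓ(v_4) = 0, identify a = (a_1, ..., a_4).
a = (-1, 1, -1, -2)

Write a = (a_1, ..., a_4) in the standard basis. For each basis vector v_i, ℓ(v_i) = <v_i, a> is a linear equation in the a_j's. Collect the n equations into a matrix system V a = ℓ, where row i of V is v_i (expressed in the standard basis). Since V is invertible (lower-triangular with 1s on the diagonal, up to permutation), solve by back-substitution:
  V =
[[-1, -1, 1, 0],
 [1, -1, 1, 1],
 [1, 0, 0, 0],
 [1, 1, 0, 0]]
  V a = (-1, -5, -1, 0)
Solving gives a = (-1, 1, -1, -2).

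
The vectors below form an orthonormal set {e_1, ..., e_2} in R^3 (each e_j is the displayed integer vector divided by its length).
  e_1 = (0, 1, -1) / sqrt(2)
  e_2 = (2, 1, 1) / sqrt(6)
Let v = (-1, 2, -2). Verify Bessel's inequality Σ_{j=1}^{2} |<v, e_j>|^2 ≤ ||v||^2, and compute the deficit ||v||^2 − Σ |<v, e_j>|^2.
Σ |<v, e_j>|^2 = 26/3; ||v||^2 = 9; deficit = 1/3

Write each e_j = u_j / sqrt(<u_j, u_j>) where u_j is the displayed integer vector. Then <v, e_j> = <v, u_j> / sqrt(<u_j, u_j>), so |<v, e_j>|^2 = <v, u_j>^2 / <u_j, u_j>.
Coefficients: <v, e_1> = 4/sqrt(2), <v, e_2> = -2/sqrt(6).
Square and sum: Σ |<v, e_j>|^2 = 26/3.
Compute ||v||^2 = v·v = 9.
Deficit = 9 − 26/3 = 1/3 ≥ 0, confirming Bessel's inequality. (The deficit equals ||v − Σ <v,e_j> e_j||^2, the squared distance from v to span{e_j}.)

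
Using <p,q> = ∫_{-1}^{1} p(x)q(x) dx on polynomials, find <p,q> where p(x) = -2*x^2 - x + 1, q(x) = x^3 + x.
<p,q> = -16/15

Expand the product: p(x)·q(x) = -2*x^5 - x^4 - x^3 - x^2 + x.
∫_{-1}^{1} of each monomial x^k gives [2/(k+1) if k even, 0 if k odd]. Integrating term-by-term (or equivalently evaluating the antiderivative F(x) = -x^6/3 - x^5/5 - x^4/4 - x^3/3 + x^2/2 at the endpoints):
  F(1) − F(−1) = -37/60 − (9/20) = -16/15.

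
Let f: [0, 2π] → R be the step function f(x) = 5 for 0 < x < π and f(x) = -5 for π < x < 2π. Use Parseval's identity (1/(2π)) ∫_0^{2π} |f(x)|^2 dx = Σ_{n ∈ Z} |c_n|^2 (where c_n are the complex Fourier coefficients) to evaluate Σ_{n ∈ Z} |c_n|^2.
Σ |c_n|^2 = 25

Parseval equates the L^2 energy of f (normalised by 1/(2π)) with the ℓ^2 sum of its Fourier coefficients: (1/(2π)) ∫_0^{2π} |f|^2 = Σ |c_n|^2.
Compute the left side: (1/(2π)) [∫_0^π 5^2 dx + ∫_π^{2π} (-5)^2 dx] = (1/(2π)) · (25π + 25π) = (25 + 25)/2 = 25.
So Σ_{n ∈ Z} |c_n|^2 = 25.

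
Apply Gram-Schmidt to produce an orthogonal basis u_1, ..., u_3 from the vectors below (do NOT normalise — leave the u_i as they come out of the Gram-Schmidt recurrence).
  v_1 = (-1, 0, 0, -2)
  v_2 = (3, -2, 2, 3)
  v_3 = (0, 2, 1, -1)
Orthogonal basis:
  u_1 = (-1, 0, 0, -2)
  u_2 = (6/5, -2, 2, -3/5)
  u_3 = (4/7, 12/7, 9/7, -2/7)

Apply the Gram-Schmidt recurrence
  u_1 = v_1
  u_i = v_i − Σ_{j<i} ((v_i · u_j) / (u_j · u_j)) · u_j.

Step by step this gives:
  u_1 = (-1, 0, 0, -2)
  u_2 = (6/5, -2, 2, -3/5)
  u_3 = (4/7, 12/7, 9/7, -2/7)

Orthogonality check:
  u_2 · u_1 = 0 (should be 0)
  u_3 · u_1 = 0 (should be 0)
  u_3 · u_2 = 0 (should be 0)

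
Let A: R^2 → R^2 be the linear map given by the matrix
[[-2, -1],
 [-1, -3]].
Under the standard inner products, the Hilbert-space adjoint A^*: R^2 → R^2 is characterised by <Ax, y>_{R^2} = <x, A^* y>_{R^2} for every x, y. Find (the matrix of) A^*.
A^* = A^T =
[[-2, -1],
 [-1, -3]]

For real matrices with standard dot products, the defining identity <Ax, y> = <x, A^* y> gives (Ax)^T y = x^T (A^*) y, i.e. x^T A^T y = x^T (A^*) y. Since this holds for all x, y, we must have A^* = A^T. Therefore
A^* =
[[-2, -1],
 [-1, -3]].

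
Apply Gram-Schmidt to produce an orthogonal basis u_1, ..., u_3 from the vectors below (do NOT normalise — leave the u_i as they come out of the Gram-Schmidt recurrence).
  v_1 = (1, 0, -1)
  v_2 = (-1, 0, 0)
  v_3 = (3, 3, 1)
Orthogonal basis:
  u_1 = (1, 0, -1)
  u_2 = (-1/2, 0, -1/2)
  u_3 = (0, 3, 0)

Apply the Gram-Schmidt recurrence
  u_1 = v_1
  u_i = v_i − Σ_{j<i} ((v_i · u_j) / (u_j · u_j)) · u_j.

Step by step this gives:
  u_1 = (1, 0, -1)
  u_2 = (-1/2, 0, -1/2)
  u_3 = (0, 3, 0)

Orthogonality check:
  u_2 · u_1 = 0 (should be 0)
  u_3 · u_1 = 0 (should be 0)
  u_3 · u_2 = 0 (should be 0)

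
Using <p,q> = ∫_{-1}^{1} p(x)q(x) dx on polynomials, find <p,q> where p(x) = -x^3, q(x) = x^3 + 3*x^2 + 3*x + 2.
<p,q> = -52/35

Expand the product: p(x)·q(x) = -x^6 - 3*x^5 - 3*x^4 - 2*x^3.
∫_{-1}^{1} of each monomial x^k gives [2/(k+1) if k even, 0 if k odd]. Integrating term-by-term (or equivalently evaluating the antiderivative F(x) = -x^7/7 - x^6/2 - 3*x^5/5 - x^4/2 at the endpoints):
  F(1) − F(−1) = -61/35 − (-9/35) = -52/35.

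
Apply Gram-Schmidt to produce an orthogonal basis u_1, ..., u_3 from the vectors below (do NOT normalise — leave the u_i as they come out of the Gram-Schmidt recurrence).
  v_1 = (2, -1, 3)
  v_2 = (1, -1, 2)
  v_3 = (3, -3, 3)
Orthogonal basis:
  u_1 = (2, -1, 3)
  u_2 = (-2/7, -5/14, 1/14)
  u_3 = (1, -1, -1)

Apply the Gram-Schmidt recurrence
  u_1 = v_1
  u_i = v_i − Σ_{j<i} ((v_i · u_j) / (u_j · u_j)) · u_j.

Step by step this gives:
  u_1 = (2, -1, 3)
  u_2 = (-2/7, -5/14, 1/14)
  u_3 = (1, -1, -1)

Orthogonality check:
  u_2 · u_1 = 0 (should be 0)
  u_3 · u_1 = 0 (should be 0)
  u_3 · u_2 = 0 (should be 0)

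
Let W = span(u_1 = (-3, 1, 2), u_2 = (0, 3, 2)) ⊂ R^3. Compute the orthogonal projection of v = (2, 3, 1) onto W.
proj_W(v) = (270/133, 393/133, 142/133)

Set up U = [u_1 | ... | u_2] ∈ R^(3×2). The projector onto W = col(U) is P = U (U^T U)^(-1) U^T.
Compute U^T U =
  [14, 7]
  [7, 13],
and U^T v = (-1, 11).
Solve U^T U · c = U^T v for the coefficients: c = (-90/133, 23/19). The projection is proj_W(v) = U c.
Check: (v - proj_W(v)) · u_1 = 0  (should be 0).
Check: (v - proj_W(v)) · u_2 = 0  (should be 0).
Result: proj_W(v) = (270/133, 393/133, 142/133).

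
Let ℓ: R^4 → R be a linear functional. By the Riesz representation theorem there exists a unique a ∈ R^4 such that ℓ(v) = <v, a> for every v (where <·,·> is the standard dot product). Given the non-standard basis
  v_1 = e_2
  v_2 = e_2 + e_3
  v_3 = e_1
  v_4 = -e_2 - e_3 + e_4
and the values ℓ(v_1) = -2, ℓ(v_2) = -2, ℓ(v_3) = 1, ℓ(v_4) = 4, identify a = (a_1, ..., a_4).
a = (1, -2, 0, 2)

Write a = (a_1, ..., a_4) in the standard basis. For each basis vector v_i, ℓ(v_i) = <v_i, a> is a linear equation in the a_j's. Collect the n equations into a matrix system V a = ℓ, where row i of V is v_i (expressed in the standard basis). Since V is invertible (lower-triangular with 1s on the diagonal, up to permutation), solve by back-substitution:
  V =
[[0, 1, 0, 0],
 [0, 1, 1, 0],
 [1, 0, 0, 0],
 [0, -1, -1, 1]]
  V a = (-2, -2, 1, 4)
Solving gives a = (1, -2, 0, 2).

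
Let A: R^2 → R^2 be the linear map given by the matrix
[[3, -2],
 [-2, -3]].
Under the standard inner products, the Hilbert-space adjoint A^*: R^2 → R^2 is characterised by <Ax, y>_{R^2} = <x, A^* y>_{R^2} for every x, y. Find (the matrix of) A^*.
A^* = A^T =
[[3, -2],
 [-2, -3]]

For real matrices with standard dot products, the defining identity <Ax, y> = <x, A^* y> gives (Ax)^T y = x^T (A^*) y, i.e. x^T A^T y = x^T (A^*) y. Since this holds for all x, y, we must have A^* = A^T. Therefore
A^* =
[[3, -2],
 [-2, -3]].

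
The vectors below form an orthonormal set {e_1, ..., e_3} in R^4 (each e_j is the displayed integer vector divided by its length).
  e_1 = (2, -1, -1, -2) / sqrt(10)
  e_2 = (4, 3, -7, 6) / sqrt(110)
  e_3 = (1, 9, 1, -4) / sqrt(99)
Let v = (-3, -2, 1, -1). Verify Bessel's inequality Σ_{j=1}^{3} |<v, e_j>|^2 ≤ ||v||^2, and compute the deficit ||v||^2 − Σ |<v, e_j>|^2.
Σ |<v, e_j>|^2 = 110/9; ||v||^2 = 15; deficit = 25/9

Write each e_j = u_j / sqrt(<u_j, u_j>) where u_j is the displayed integer vector. Then <v, e_j> = <v, u_j> / sqrt(<u_j, u_j>), so |<v, e_j>|^2 = <v, u_j>^2 / <u_j, u_j>.
Coefficients: <v, e_1> = -3/sqrt(10), <v, e_2> = -31/sqrt(110), <v, e_3> = -16/sqrt(99).
Square and sum: Σ |<v, e_j>|^2 = 110/9.
Compute ||v||^2 = v·v = 15.
Deficit = 15 − 110/9 = 25/9 ≥ 0, confirming Bessel's inequality. (The deficit equals ||v − Σ <v,e_j> e_j||^2, the squared distance from v to span{e_j}.)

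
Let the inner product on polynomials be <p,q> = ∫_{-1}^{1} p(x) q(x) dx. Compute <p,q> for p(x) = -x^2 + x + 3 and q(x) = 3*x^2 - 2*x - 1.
<p,q> = -28/15

Expand the product: p(x)·q(x) = -3*x^4 + 5*x^3 + 8*x^2 - 7*x - 3.
∫_{-1}^{1} of each monomial x^k gives [2/(k+1) if k even, 0 if k odd]. Integrating term-by-term (or equivalently evaluating the antiderivative F(x) = -3*x^5/5 + 5*x^4/4 + 8*x^3/3 - 7*x^2/2 - 3*x at the endpoints):
  F(1) − F(−1) = -191/60 − (-79/60) = -28/15.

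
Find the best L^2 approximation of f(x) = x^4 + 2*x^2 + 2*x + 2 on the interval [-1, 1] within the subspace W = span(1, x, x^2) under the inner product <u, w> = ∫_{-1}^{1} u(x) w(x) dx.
g(x) = 20*x^2/7 + 2*x + 67/35

The best approximation g ∈ W is the orthogonal projection of f onto W. Writing g = a_0 + a_1 x + a_2 x^2, the coefficients solve the normal equations G · a = b where
  G_{ij} = <φ_i, φ_j> and b_i = <f, φ_i>, with φ_0 = 1, φ_1 = x, φ_2 = x^2.
G =
  [2, 0, 2/3]
  [0, 2/3, 0]
  [2/3, 0, 2/5],
b = (86/15, 4/3, 254/105).
Solving gives a_0 = 67/35, a_1 = 2, a_2 = 20/7, so
  g(x) = 20*x^2/7 + 2*x + 67/35.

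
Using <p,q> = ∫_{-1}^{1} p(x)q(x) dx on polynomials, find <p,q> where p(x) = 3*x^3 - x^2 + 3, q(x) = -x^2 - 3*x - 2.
<p,q> = -238/15

Expand the product: p(x)·q(x) = -3*x^5 - 8*x^4 - 3*x^3 - x^2 - 9*x - 6.
∫_{-1}^{1} of each monomial x^k gives [2/(k+1) if k even, 0 if k odd]. Integrating term-by-term (or equivalently evaluating the antiderivative F(x) = -x^6/2 - 8*x^5/5 - 3*x^4/4 - x^3/3 - 9*x^2/2 - 6*x at the endpoints):
  F(1) − F(−1) = -821/60 − (131/60) = -238/15.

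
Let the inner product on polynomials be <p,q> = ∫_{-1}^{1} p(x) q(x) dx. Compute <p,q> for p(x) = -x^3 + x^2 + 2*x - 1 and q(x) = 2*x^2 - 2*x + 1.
<p,q> = -56/15

Expand the product: p(x)·q(x) = -2*x^5 + 4*x^4 + x^3 - 5*x^2 + 4*x - 1.
∫_{-1}^{1} of each monomial x^k gives [2/(k+1) if k even, 0 if k odd]. Integrating term-by-term (or equivalently evaluating the antiderivative F(x) = -x^6/3 + 4*x^5/5 + x^4/4 - 5*x^3/3 + 2*x^2 - x at the endpoints):
  F(1) − F(−1) = 1/20 − (227/60) = -56/15.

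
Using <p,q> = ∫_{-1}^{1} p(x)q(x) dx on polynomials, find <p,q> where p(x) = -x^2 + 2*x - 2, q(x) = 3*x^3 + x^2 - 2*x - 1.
<p,q> = 8/3

Expand the product: p(x)·q(x) = -3*x^5 + 5*x^4 - 2*x^3 - 5*x^2 + 2*x + 2.
∫_{-1}^{1} of each monomial x^k gives [2/(k+1) if k even, 0 if k odd]. Integrating term-by-term (or equivalently evaluating the antiderivative F(x) = -x^6/2 + x^5 - x^4/2 - 5*x^3/3 + x^2 + 2*x at the endpoints):
  F(1) − F(−1) = 4/3 − (-4/3) = 8/3.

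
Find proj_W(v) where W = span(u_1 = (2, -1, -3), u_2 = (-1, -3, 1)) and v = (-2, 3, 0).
proj_W(v) = (-7/15, 427/150, 161/150)

Set up U = [u_1 | ... | u_2] ∈ R^(3×2). The projector onto W = col(U) is P = U (U^T U)^(-1) U^T.
Compute U^T U =
  [14, -2]
  [-2, 11],
and U^T v = (-7, -7).
Solve U^T U · c = U^T v for the coefficients: c = (-91/150, -56/75). The projection is proj_W(v) = U c.
Check: (v - proj_W(v)) · u_1 = 0  (should be 0).
Check: (v - proj_W(v)) · u_2 = 0  (should be 0).
Result: proj_W(v) = (-7/15, 427/150, 161/150).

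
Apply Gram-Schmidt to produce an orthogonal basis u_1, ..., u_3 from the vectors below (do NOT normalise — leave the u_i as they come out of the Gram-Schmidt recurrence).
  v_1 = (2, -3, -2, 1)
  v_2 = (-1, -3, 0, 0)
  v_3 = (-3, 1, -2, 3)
Orthogonal basis:
  u_1 = (2, -3, -2, 1)
  u_2 = (-16/9, -11/6, 7/9, -7/18)
  u_3 = (-339/131, 113/131, -302/131, 413/131)

Apply the Gram-Schmidt recurrence
  u_1 = v_1
  u_i = v_i − Σ_{j<i} ((v_i · u_j) / (u_j · u_j)) · u_j.

Step by step this gives:
  u_1 = (2, -3, -2, 1)
  u_2 = (-16/9, -11/6, 7/9, -7/18)
  u_3 = (-339/131, 113/131, -302/131, 413/131)

Orthogonality check:
  u_2 · u_1 = 0 (should be 0)
  u_3 · u_1 = 0 (should be 0)
  u_3 · u_2 = 0 (should be 0)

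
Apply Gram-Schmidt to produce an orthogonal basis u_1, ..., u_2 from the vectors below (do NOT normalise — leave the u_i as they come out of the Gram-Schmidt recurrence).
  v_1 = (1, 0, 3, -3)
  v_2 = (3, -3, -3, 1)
Orthogonal basis:
  u_1 = (1, 0, 3, -3)
  u_2 = (66/19, -3, -30/19, -8/19)

Apply the Gram-Schmidt recurrence
  u_1 = v_1
  u_i = v_i − Σ_{j<i} ((v_i · u_j) / (u_j · u_j)) · u_j.

Step by step this gives:
  u_1 = (1, 0, 3, -3)
  u_2 = (66/19, -3, -30/19, -8/19)

Orthogonality check:
  u_2 · u_1 = 0 (should be 0)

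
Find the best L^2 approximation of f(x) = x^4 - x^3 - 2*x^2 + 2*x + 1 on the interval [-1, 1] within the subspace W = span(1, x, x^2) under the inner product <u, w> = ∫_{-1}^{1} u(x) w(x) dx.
g(x) = -8*x^2/7 + 7*x/5 + 32/35

The best approximation g ∈ W is the orthogonal projection of f onto W. Writing g = a_0 + a_1 x + a_2 x^2, the coefficients solve the normal equations G · a = b where
  G_{ij} = <φ_i, φ_j> and b_i = <f, φ_i>, with φ_0 = 1, φ_1 = x, φ_2 = x^2.
G =
  [2, 0, 2/3]
  [0, 2/3, 0]
  [2/3, 0, 2/5],
b = (16/15, 14/15, 16/105).
Solving gives a_0 = 32/35, a_1 = 7/5, a_2 = -8/7, so
  g(x) = -8*x^2/7 + 7*x/5 + 32/35.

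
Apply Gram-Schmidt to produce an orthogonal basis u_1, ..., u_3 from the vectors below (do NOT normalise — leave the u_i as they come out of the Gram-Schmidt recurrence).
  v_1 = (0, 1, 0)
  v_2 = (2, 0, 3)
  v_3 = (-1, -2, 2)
Orthogonal basis:
  u_1 = (0, 1, 0)
  u_2 = (2, 0, 3)
  u_3 = (-21/13, 0, 14/13)

Apply the Gram-Schmidt recurrence
  u_1 = v_1
  u_i = v_i − Σ_{j<i} ((v_i · u_j) / (u_j · u_j)) · u_j.

Step by step this gives:
  u_1 = (0, 1, 0)
  u_2 = (2, 0, 3)
  u_3 = (-21/13, 0, 14/13)

Orthogonality check:
  u_2 · u_1 = 0 (should be 0)
  u_3 · u_1 = 0 (should be 0)
  u_3 · u_2 = 0 (should be 0)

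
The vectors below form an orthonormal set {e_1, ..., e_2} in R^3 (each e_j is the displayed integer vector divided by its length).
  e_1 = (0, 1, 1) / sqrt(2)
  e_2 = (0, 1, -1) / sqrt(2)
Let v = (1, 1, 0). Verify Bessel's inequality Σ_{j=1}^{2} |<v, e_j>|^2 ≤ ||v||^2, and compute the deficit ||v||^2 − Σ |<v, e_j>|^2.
Σ |<v, e_j>|^2 = 1; ||v||^2 = 2; deficit = 1

Write each e_j = u_j / sqrt(<u_j, u_j>) where u_j is the displayed integer vector. Then <v, e_j> = <v, u_j> / sqrt(<u_j, u_j>), so |<v, e_j>|^2 = <v, u_j>^2 / <u_j, u_j>.
Coefficients: <v, e_1> = 1/sqrt(2), <v, e_2> = 1/sqrt(2).
Square and sum: Σ |<v, e_j>|^2 = 1.
Compute ||v||^2 = v·v = 2.
Deficit = 2 − 1 = 1 ≥ 0, confirming Bessel's inequality. (The deficit equals ||v − Σ <v,e_j> e_j||^2, the squared distance from v to span{e_j}.)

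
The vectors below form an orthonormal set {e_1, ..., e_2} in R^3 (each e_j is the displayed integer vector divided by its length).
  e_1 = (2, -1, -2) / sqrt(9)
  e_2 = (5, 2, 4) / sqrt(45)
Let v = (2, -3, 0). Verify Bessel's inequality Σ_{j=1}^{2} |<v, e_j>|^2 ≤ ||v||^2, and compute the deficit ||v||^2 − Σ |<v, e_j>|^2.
Σ |<v, e_j>|^2 = 29/5; ||v||^2 = 13; deficit = 36/5

Write each e_j = u_j / sqrt(<u_j, u_j>) where u_j is the displayed integer vector. Then <v, e_j> = <v, u_j> / sqrt(<u_j, u_j>), so |<v, e_j>|^2 = <v, u_j>^2 / <u_j, u_j>.
Coefficients: <v, e_1> = 7/sqrt(9), <v, e_2> = 4/sqrt(45).
Square and sum: Σ |<v, e_j>|^2 = 29/5.
Compute ||v||^2 = v·v = 13.
Deficit = 13 − 29/5 = 36/5 ≥ 0, confirming Bessel's inequality. (The deficit equals ||v − Σ <v,e_j> e_j||^2, the squared distance from v to span{e_j}.)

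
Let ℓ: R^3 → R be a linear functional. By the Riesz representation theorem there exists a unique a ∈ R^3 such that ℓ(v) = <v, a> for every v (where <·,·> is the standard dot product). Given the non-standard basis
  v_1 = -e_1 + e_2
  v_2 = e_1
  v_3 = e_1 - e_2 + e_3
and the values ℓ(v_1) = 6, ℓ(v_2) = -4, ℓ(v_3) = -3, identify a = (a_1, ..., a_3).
a = (-4, 2, 3)

Write a = (a_1, ..., a_3) in the standard basis. For each basis vector v_i, ℓ(v_i) = <v_i, a> is a linear equation in the a_j's. Collect the n equations into a matrix system V a = ℓ, where row i of V is v_i (expressed in the standard basis). Since V is invertible (lower-triangular with 1s on the diagonal, up to permutation), solve by back-substitution:
  V =
[[-1, 1, 0],
 [1, 0, 0],
 [1, -1, 1]]
  V a = (6, -4, -3)
Solving gives a = (-4, 2, 3).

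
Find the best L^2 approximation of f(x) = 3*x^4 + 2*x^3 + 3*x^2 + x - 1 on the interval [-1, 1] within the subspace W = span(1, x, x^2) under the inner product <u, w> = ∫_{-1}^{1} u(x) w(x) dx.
g(x) = 39*x^2/7 + 11*x/5 - 44/35

The best approximation g ∈ W is the orthogonal projection of f onto W. Writing g = a_0 + a_1 x + a_2 x^2, the coefficients solve the normal equations G · a = b where
  G_{ij} = <φ_i, φ_j> and b_i = <f, φ_i>, with φ_0 = 1, φ_1 = x, φ_2 = x^2.
G =
  [2, 0, 2/3]
  [0, 2/3, 0]
  [2/3, 0, 2/5],
b = (6/5, 22/15, 146/105).
Solving gives a_0 = -44/35, a_1 = 11/5, a_2 = 39/7, so
  g(x) = 39*x^2/7 + 11*x/5 - 44/35.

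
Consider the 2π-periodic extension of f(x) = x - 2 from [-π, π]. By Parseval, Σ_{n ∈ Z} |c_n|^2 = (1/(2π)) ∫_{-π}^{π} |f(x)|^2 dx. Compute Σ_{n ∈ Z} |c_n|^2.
Σ |c_n|^2 = π^2/3 + 4

Expand and integrate term by term over [-π, π]:
  ∫ (x)^2 dx = 1·(2π^3/3); ∫ 2·1·(-2)·x dx = 0 (odd integrand); ∫ (-2)^2 dx = 4·2π.
So (1/(2π)) ∫_{-π}^{π} (x - 2)^2 dx = 1π^2/3 + 4 = π^2/3 + 4.
Parseval ⇒ Σ |c_n|^2 = π^2/3 + 4.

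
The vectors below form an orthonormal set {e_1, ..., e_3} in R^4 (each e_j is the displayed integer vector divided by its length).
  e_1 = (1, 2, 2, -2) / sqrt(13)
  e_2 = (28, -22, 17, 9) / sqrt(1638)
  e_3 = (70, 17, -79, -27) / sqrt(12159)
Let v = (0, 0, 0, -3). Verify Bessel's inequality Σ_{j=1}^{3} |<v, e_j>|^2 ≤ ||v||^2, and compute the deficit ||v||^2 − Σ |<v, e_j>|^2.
Σ |<v, e_j>|^2 = 1449/386; ||v||^2 = 9; deficit = 2025/386

Write each e_j = u_j / sqrt(<u_j, u_j>) where u_j is the displayed integer vector. Then <v, e_j> = <v, u_j> / sqrt(<u_j, u_j>), so |<v, e_j>|^2 = <v, u_j>^2 / <u_j, u_j>.
Coefficients: <v, e_1> = 6/sqrt(13), <v, e_2> = -27/sqrt(1638), <v, e_3> = 81/sqrt(12159).
Square and sum: Σ |<v, e_j>|^2 = 1449/386.
Compute ||v||^2 = v·v = 9.
Deficit = 9 − 1449/386 = 2025/386 ≥ 0, confirming Bessel's inequality. (The deficit equals ||v − Σ <v,e_j> e_j||^2, the squared distance from v to span{e_j}.)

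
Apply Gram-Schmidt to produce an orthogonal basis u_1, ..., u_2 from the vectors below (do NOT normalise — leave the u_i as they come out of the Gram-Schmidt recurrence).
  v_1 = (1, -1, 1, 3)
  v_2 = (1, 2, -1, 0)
Orthogonal basis:
  u_1 = (1, -1, 1, 3)
  u_2 = (7/6, 11/6, -5/6, 1/2)

Apply the Gram-Schmidt recurrence
  u_1 = v_1
  u_i = v_i − Σ_{j<i} ((v_i · u_j) / (u_j · u_j)) · u_j.

Step by step this gives:
  u_1 = (1, -1, 1, 3)
  u_2 = (7/6, 11/6, -5/6, 1/2)

Orthogonality check:
  u_2 · u_1 = 0 (should be 0)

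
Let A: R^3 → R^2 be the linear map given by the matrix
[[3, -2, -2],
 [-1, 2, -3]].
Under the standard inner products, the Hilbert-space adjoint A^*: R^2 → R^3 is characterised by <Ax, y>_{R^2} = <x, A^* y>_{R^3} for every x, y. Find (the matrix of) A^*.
A^* = A^T =
[[3, -1],
 [-2, 2],
 [-2, -3]]

For real matrices with standard dot products, the defining identity <Ax, y> = <x, A^* y> gives (Ax)^T y = x^T (A^*) y, i.e. x^T A^T y = x^T (A^*) y. Since this holds for all x, y, we must have A^* = A^T. Therefore
A^* =
[[3, -1],
 [-2, 2],
 [-2, -3]].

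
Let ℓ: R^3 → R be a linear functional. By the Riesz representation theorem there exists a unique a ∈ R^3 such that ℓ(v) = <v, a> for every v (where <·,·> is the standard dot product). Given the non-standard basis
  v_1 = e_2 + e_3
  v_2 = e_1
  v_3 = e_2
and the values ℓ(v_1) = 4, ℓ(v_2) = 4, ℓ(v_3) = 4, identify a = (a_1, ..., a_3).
a = (4, 4, 0)

Write a = (a_1, ..., a_3) in the standard basis. For each basis vector v_i, ℓ(v_i) = <v_i, a> is a linear equation in the a_j's. Collect the n equations into a matrix system V a = ℓ, where row i of V is v_i (expressed in the standard basis). Since V is invertible (lower-triangular with 1s on the diagonal, up to permutation), solve by back-substitution:
  V =
[[0, 1, 1],
 [1, 0, 0],
 [0, 1, 0]]
  V a = (4, 4, 4)
Solving gives a = (4, 4, 0).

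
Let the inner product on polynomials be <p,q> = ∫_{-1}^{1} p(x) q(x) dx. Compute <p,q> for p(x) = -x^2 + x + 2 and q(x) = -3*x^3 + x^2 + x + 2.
<p,q> = 106/15

Expand the product: p(x)·q(x) = 3*x^5 - 4*x^4 - 6*x^3 + x^2 + 4*x + 4.
∫_{-1}^{1} of each monomial x^k gives [2/(k+1) if k even, 0 if k odd]. Integrating term-by-term (or equivalently evaluating the antiderivative F(x) = x^6/2 - 4*x^5/5 - 3*x^4/2 + x^3/3 + 2*x^2 + 4*x at the endpoints):
  F(1) − F(−1) = 68/15 − (-38/15) = 106/15.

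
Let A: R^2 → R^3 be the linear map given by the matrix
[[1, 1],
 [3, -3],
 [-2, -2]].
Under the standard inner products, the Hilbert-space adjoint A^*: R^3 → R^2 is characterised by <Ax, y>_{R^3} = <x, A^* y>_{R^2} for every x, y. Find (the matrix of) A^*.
A^* = A^T =
[[1, 3, -2],
 [1, -3, -2]]

For real matrices with standard dot products, the defining identity <Ax, y> = <x, A^* y> gives (Ax)^T y = x^T (A^*) y, i.e. x^T A^T y = x^T (A^*) y. Since this holds for all x, y, we must have A^* = A^T. Therefore
A^* =
[[1, 3, -2],
 [1, -3, -2]].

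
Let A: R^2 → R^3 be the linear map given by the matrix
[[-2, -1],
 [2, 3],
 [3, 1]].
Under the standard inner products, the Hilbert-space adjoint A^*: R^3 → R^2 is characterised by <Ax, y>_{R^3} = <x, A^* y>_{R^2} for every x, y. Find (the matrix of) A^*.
A^* = A^T =
[[-2, 2, 3],
 [-1, 3, 1]]

For real matrices with standard dot products, the defining identity <Ax, y> = <x, A^* y> gives (Ax)^T y = x^T (A^*) y, i.e. x^T A^T y = x^T (A^*) y. Since this holds for all x, y, we must have A^* = A^T. Therefore
A^* =
[[-2, 2, 3],
 [-1, 3, 1]].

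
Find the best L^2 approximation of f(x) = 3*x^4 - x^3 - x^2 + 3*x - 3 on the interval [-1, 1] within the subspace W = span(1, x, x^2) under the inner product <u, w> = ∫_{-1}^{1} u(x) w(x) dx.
g(x) = 11*x^2/7 + 12*x/5 - 114/35

The best approximation g ∈ W is the orthogonal projection of f onto W. Writing g = a_0 + a_1 x + a_2 x^2, the coefficients solve the normal equations G · a = b where
  G_{ij} = <φ_i, φ_j> and b_i = <f, φ_i>, with φ_0 = 1, φ_1 = x, φ_2 = x^2.
G =
  [2, 0, 2/3]
  [0, 2/3, 0]
  [2/3, 0, 2/5],
b = (-82/15, 8/5, -54/35).
Solving gives a_0 = -114/35, a_1 = 12/5, a_2 = 11/7, so
  g(x) = 11*x^2/7 + 12*x/5 - 114/35.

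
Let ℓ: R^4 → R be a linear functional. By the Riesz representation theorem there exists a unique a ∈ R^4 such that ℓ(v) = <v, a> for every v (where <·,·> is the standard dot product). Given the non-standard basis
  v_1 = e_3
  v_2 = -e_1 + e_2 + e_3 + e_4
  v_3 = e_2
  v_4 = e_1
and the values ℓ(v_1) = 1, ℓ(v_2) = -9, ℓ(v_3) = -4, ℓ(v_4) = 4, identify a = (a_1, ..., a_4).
a = (4, -4, 1, -2)

Write a = (a_1, ..., a_4) in the standard basis. For each basis vector v_i, ℓ(v_i) = <v_i, a> is a linear equation in the a_j's. Collect the n equations into a matrix system V a = ℓ, where row i of V is v_i (expressed in the standard basis). Since V is invertible (lower-triangular with 1s on the diagonal, up to permutation), solve by back-substitution:
  V =
[[0, 0, 1, 0],
 [-1, 1, 1, 1],
 [0, 1, 0, 0],
 [1, 0, 0, 0]]
  V a = (1, -9, -4, 4)
Solving gives a = (4, -4, 1, -2).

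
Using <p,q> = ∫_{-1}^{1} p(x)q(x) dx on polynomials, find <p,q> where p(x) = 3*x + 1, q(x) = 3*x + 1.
<p,q> = 8

Expand the product: p(x)·q(x) = 9*x^2 + 6*x + 1.
∫_{-1}^{1} of each monomial x^k gives [2/(k+1) if k even, 0 if k odd]. Integrating term-by-term (or equivalently evaluating the antiderivative F(x) = 3*x^3 + 3*x^2 + x at the endpoints):
  F(1) − F(−1) = 7 − (-1) = 8.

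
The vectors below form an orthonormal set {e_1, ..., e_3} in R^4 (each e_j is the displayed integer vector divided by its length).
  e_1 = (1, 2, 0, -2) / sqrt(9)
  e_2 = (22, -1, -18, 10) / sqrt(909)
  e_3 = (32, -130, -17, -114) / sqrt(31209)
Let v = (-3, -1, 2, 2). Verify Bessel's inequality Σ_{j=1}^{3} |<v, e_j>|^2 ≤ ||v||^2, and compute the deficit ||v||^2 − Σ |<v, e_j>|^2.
Σ |<v, e_j>|^2 = 1842/103; ||v||^2 = 18; deficit = 12/103

Write each e_j = u_j / sqrt(<u_j, u_j>) where u_j is the displayed integer vector. Then <v, e_j> = <v, u_j> / sqrt(<u_j, u_j>), so |<v, e_j>|^2 = <v, u_j>^2 / <u_j, u_j>.
Coefficients: <v, e_1> = -9/sqrt(9), <v, e_2> = -81/sqrt(909), <v, e_3> = -228/sqrt(31209).
Square and sum: Σ |<v, e_j>|^2 = 1842/103.
Compute ||v||^2 = v·v = 18.
Deficit = 18 − 1842/103 = 12/103 ≥ 0, confirming Bessel's inequality. (The deficit equals ||v − Σ <v,e_j> e_j||^2, the squared distance from v to span{e_j}.)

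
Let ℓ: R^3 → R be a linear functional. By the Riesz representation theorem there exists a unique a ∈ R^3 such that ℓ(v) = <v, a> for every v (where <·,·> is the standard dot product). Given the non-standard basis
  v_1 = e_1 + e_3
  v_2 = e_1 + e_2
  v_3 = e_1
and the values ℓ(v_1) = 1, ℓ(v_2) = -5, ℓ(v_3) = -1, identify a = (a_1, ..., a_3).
a = (-1, -4, 2)

Write a = (a_1, ..., a_3) in the standard basis. For each basis vector v_i, ℓ(v_i) = <v_i, a> is a linear equation in the a_j's. Collect the n equations into a matrix system V a = ℓ, where row i of V is v_i (expressed in the standard basis). Since V is invertible (lower-triangular with 1s on the diagonal, up to permutation), solve by back-substitution:
  V =
[[1, 0, 1],
 [1, 1, 0],
 [1, 0, 0]]
  V a = (1, -5, -1)
Solving gives a = (-1, -4, 2).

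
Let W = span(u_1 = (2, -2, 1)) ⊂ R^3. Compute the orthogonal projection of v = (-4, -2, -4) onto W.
proj_W(v) = (-16/9, 16/9, -8/9)

Set up U = [u_1 | ... | u_1] ∈ R^(3×1). The projector onto W = col(U) is P = U (U^T U)^(-1) U^T.
Compute U^T U =
  [9],
and U^T v = (-8).
Solve U^T U · c = U^T v for the coefficients: c = (-8/9). The projection is proj_W(v) = U c.
Check: (v - proj_W(v)) · u_1 = 0  (should be 0).
Result: proj_W(v) = (-16/9, 16/9, -8/9).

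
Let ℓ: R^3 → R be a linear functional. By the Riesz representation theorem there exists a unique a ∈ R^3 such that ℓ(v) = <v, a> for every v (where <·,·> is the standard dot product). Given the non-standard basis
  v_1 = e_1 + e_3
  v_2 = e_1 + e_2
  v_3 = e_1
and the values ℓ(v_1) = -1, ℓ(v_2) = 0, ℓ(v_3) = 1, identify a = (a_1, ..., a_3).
a = (1, -1, -2)

Write a = (a_1, ..., a_3) in the standard basis. For each basis vector v_i, ℓ(v_i) = <v_i, a> is a linear equation in the a_j's. Collect the n equations into a matrix system V a = ℓ, where row i of V is v_i (expressed in the standard basis). Since V is invertible (lower-triangular with 1s on the diagonal, up to permutation), solve by back-substitution:
  V =
[[1, 0, 1],
 [1, 1, 0],
 [1, 0, 0]]
  V a = (-1, 0, 1)
Solving gives a = (1, -1, -2).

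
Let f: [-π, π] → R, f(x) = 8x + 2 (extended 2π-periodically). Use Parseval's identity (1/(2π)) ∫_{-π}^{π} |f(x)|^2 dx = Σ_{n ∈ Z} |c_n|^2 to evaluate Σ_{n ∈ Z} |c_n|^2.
Σ |c_n|^2 = 64π^2/3 + 4

Expand and integrate term by term over [-π, π]:
  ∫ (8x)^2 dx = 64·(2π^3/3); ∫ 2·8·(2)·x dx = 0 (odd integrand); ∫ 2^2 dx = 4·2π.
So (1/(2π)) ∫_{-π}^{π} (8x + 2)^2 dx = 64π^2/3 + 4 = 64π^2/3 + 4.
Parseval ⇒ Σ |c_n|^2 = 64π^2/3 + 4.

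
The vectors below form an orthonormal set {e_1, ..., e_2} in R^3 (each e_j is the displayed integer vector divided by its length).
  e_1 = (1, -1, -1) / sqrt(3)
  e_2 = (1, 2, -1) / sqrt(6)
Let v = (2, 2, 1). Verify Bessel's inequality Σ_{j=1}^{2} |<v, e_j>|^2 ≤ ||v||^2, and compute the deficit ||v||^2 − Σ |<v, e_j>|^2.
Σ |<v, e_j>|^2 = 9/2; ||v||^2 = 9; deficit = 9/2

Write each e_j = u_j / sqrt(<u_j, u_j>) where u_j is the displayed integer vector. Then <v, e_j> = <v, u_j> / sqrt(<u_j, u_j>), so |<v, e_j>|^2 = <v, u_j>^2 / <u_j, u_j>.
Coefficients: <v, e_1> = -1/sqrt(3), <v, e_2> = 5/sqrt(6).
Square and sum: Σ |<v, e_j>|^2 = 9/2.
Compute ||v||^2 = v·v = 9.
Deficit = 9 − 9/2 = 9/2 ≥ 0, confirming Bessel's inequality. (The deficit equals ||v − Σ <v,e_j> e_j||^2, the squared distance from v to span{e_j}.)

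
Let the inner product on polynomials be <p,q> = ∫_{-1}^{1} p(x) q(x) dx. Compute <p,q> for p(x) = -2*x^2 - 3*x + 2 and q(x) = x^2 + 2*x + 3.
<p,q> = 68/15

Expand the product: p(x)·q(x) = -2*x^4 - 7*x^3 - 10*x^2 - 5*x + 6.
∫_{-1}^{1} of each monomial x^k gives [2/(k+1) if k even, 0 if k odd]. Integrating term-by-term (or equivalently evaluating the antiderivative F(x) = -2*x^5/5 - 7*x^4/4 - 10*x^3/3 - 5*x^2/2 + 6*x at the endpoints):
  F(1) − F(−1) = -119/60 − (-391/60) = 68/15.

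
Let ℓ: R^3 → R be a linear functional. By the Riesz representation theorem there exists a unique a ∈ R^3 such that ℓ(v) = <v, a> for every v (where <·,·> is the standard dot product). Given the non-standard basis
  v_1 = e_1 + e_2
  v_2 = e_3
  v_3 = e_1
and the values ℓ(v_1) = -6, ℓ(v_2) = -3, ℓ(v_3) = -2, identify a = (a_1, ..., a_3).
a = (-2, -4, -3)

Write a = (a_1, ..., a_3) in the standard basis. For each basis vector v_i, ℓ(v_i) = <v_i, a> is a linear equation in the a_j's. Collect the n equations into a matrix system V a = ℓ, where row i of V is v_i (expressed in the standard basis). Since V is invertible (lower-triangular with 1s on the diagonal, up to permutation), solve by back-substitution:
  V =
[[1, 1, 0],
 [0, 0, 1],
 [1, 0, 0]]
  V a = (-6, -3, -2)
Solving gives a = (-2, -4, -3).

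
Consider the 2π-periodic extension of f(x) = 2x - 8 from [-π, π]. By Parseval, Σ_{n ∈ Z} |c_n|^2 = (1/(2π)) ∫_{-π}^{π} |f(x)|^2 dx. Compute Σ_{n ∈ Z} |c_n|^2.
Σ |c_n|^2 = 4π^2/3 + 64

Expand and integrate term by term over [-π, π]:
  ∫ (2x)^2 dx = 4·(2π^3/3); ∫ 2·2·(-8)·x dx = 0 (odd integrand); ∫ (-8)^2 dx = 64·2π.
So (1/(2π)) ∫_{-π}^{π} (2x - 8)^2 dx = 4π^2/3 + 64 = 4π^2/3 + 64.
Parseval ⇒ Σ |c_n|^2 = 4π^2/3 + 64.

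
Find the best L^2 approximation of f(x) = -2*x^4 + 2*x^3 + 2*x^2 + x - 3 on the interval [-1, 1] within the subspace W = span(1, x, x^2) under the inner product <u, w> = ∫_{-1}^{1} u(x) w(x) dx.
g(x) = 2*x^2/7 + 11*x/5 - 99/35

The best approximation g ∈ W is the orthogonal projection of f onto W. Writing g = a_0 + a_1 x + a_2 x^2, the coefficients solve the normal equations G · a = b where
  G_{ij} = <φ_i, φ_j> and b_i = <f, φ_i>, with φ_0 = 1, φ_1 = x, φ_2 = x^2.
G =
  [2, 0, 2/3]
  [0, 2/3, 0]
  [2/3, 0, 2/5],
b = (-82/15, 22/15, -62/35).
Solving gives a_0 = -99/35, a_1 = 11/5, a_2 = 2/7, so
  g(x) = 2*x^2/7 + 11*x/5 - 99/35.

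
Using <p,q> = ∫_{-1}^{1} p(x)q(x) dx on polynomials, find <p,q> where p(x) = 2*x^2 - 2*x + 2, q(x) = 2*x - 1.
<p,q> = -8

Expand the product: p(x)·q(x) = 4*x^3 - 6*x^2 + 6*x - 2.
∫_{-1}^{1} of each monomial x^k gives [2/(k+1) if k even, 0 if k odd]. Integrating term-by-term (or equivalently evaluating the antiderivative F(x) = x^4 - 2*x^3 + 3*x^2 - 2*x at the endpoints):
  F(1) − F(−1) = 0 − (8) = -8.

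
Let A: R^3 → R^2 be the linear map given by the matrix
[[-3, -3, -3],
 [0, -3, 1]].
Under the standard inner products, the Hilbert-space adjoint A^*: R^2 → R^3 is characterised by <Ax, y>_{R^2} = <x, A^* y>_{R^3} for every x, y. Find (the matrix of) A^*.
A^* = A^T =
[[-3, 0],
 [-3, -3],
 [-3, 1]]

For real matrices with standard dot products, the defining identity <Ax, y> = <x, A^* y> gives (Ax)^T y = x^T (A^*) y, i.e. x^T A^T y = x^T (A^*) y. Since this holds for all x, y, we must have A^* = A^T. Therefore
A^* =
[[-3, 0],
 [-3, -3],
 [-3, 1]].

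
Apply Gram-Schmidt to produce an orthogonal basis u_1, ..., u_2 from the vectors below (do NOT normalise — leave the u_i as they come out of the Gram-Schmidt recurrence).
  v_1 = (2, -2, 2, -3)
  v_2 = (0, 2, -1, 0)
Orthogonal basis:
  u_1 = (2, -2, 2, -3)
  u_2 = (4/7, 10/7, -3/7, -6/7)

Apply the Gram-Schmidt recurrence
  u_1 = v_1
  u_i = v_i − Σ_{j<i} ((v_i · u_j) / (u_j · u_j)) · u_j.

Step by step this gives:
  u_1 = (2, -2, 2, -3)
  u_2 = (4/7, 10/7, -3/7, -6/7)

Orthogonality check:
  u_2 · u_1 = 0 (should be 0)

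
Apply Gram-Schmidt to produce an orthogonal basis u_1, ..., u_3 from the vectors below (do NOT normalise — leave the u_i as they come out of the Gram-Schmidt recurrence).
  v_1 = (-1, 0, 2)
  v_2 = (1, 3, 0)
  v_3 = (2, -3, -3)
Orthogonal basis:
  u_1 = (-1, 0, 2)
  u_2 = (4/5, 3, 2/5)
  u_3 = (54/49, -18/49, 27/49)

Apply the Gram-Schmidt recurrence
  u_1 = v_1
  u_i = v_i − Σ_{j<i} ((v_i · u_j) / (u_j · u_j)) · u_j.

Step by step this gives:
  u_1 = (-1, 0, 2)
  u_2 = (4/5, 3, 2/5)
  u_3 = (54/49, -18/49, 27/49)

Orthogonality check:
  u_2 · u_1 = 0 (should be 0)
  u_3 · u_1 = 0 (should be 0)
  u_3 · u_2 = 0 (should be 0)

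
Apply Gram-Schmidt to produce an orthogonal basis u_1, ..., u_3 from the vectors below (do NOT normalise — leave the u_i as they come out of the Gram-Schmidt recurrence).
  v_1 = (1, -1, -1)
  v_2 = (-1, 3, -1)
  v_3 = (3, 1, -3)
Orthogonal basis:
  u_1 = (1, -1, -1)
  u_2 = (0, 2, -2)
  u_3 = (4/3, 2/3, 2/3)

Apply the Gram-Schmidt recurrence
  u_1 = v_1
  u_i = v_i − Σ_{j<i} ((v_i · u_j) / (u_j · u_j)) · u_j.

Step by step this gives:
  u_1 = (1, -1, -1)
  u_2 = (0, 2, -2)
  u_3 = (4/3, 2/3, 2/3)

Orthogonality check:
  u_2 · u_1 = 0 (should be 0)
  u_3 · u_1 = 0 (should be 0)
  u_3 · u_2 = 0 (should be 0)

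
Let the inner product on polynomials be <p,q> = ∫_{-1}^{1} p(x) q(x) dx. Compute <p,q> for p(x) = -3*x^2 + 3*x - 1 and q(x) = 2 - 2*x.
<p,q> = -12

Expand the product: p(x)·q(x) = 6*x^3 - 12*x^2 + 8*x - 2.
∫_{-1}^{1} of each monomial x^k gives [2/(k+1) if k even, 0 if k odd]. Integrating term-by-term (or equivalently evaluating the antiderivative F(x) = 3*x^4/2 - 4*x^3 + 4*x^2 - 2*x at the endpoints):
  F(1) − F(−1) = -1/2 − (23/2) = -12.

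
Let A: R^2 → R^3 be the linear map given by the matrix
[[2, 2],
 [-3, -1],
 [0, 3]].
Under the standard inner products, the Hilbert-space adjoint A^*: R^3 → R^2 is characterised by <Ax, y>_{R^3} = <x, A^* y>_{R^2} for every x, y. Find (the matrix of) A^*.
A^* = A^T =
[[2, -3, 0],
 [2, -1, 3]]

For real matrices with standard dot products, the defining identity <Ax, y> = <x, A^* y> gives (Ax)^T y = x^T (A^*) y, i.e. x^T A^T y = x^T (A^*) y. Since this holds for all x, y, we must have A^* = A^T. Therefore
A^* =
[[2, -3, 0],
 [2, -1, 3]].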